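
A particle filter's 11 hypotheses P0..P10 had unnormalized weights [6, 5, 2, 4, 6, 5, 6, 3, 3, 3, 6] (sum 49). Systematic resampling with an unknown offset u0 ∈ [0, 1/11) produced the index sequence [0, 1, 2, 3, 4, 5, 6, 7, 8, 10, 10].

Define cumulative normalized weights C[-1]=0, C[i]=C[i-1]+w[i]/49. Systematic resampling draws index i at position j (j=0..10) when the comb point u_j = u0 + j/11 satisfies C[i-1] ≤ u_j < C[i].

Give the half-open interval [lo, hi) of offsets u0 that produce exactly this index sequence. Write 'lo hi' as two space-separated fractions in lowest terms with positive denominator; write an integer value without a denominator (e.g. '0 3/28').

C = [6/49, 11/49, 13/49, 17/49, 23/49, 4/7, 34/49, 37/49, 40/49, 43/49, 1]
j=0 picked index 0: u0 ∈ [0, 6/49)
j=1 picked index 1: u0 ∈ [17/539, 72/539)
j=2 picked index 2: u0 ∈ [23/539, 45/539)
j=3 picked index 3: u0 ∈ [-4/539, 40/539)
j=4 picked index 4: u0 ∈ [-9/539, 57/539)
j=5 picked index 5: u0 ∈ [8/539, 9/77)
j=6 picked index 6: u0 ∈ [2/77, 80/539)
j=7 picked index 7: u0 ∈ [31/539, 64/539)
j=8 picked index 8: u0 ∈ [15/539, 48/539)
j=9 picked index 10: u0 ∈ [32/539, 2/11)
j=10 picked index 10: u0 ∈ [-17/539, 1/11)
intersection: [32/539, 40/539)

32/539 40/539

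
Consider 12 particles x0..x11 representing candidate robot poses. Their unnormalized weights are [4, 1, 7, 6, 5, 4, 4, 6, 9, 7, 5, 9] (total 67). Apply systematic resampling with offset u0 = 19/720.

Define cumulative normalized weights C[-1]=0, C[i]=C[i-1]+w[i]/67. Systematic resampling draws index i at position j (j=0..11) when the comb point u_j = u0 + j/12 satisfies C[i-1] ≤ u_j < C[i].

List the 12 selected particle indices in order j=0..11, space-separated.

0 2 3 4 5 6 7 8 9 9 10 11

C = [4/67, 5/67, 12/67, 18/67, 23/67, 27/67, 31/67, 37/67, 46/67, 53/67, 58/67, 1]
j=0: u_0=19/720 ∈ [0, 4/67) → index 0
j=1: u_1=79/720 ∈ [5/67, 12/67) → index 2
j=2: u_2=139/720 ∈ [12/67, 18/67) → index 3
j=3: u_3=199/720 ∈ [18/67, 23/67) → index 4
j=4: u_4=259/720 ∈ [23/67, 27/67) → index 5
j=5: u_5=319/720 ∈ [27/67, 31/67) → index 6
j=6: u_6=379/720 ∈ [31/67, 37/67) → index 7
j=7: u_7=439/720 ∈ [37/67, 46/67) → index 8
j=8: u_8=499/720 ∈ [46/67, 53/67) → index 9
j=9: u_9=559/720 ∈ [46/67, 53/67) → index 9
j=10: u_10=619/720 ∈ [53/67, 58/67) → index 10
j=11: u_11=679/720 ∈ [58/67, 1) → index 11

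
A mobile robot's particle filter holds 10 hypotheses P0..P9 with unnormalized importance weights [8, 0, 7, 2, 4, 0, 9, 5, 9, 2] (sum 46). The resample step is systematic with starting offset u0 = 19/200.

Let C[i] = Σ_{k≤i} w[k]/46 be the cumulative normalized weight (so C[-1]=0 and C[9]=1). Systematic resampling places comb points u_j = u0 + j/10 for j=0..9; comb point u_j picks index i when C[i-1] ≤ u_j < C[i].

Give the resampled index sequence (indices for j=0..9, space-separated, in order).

C = [4/23, 4/23, 15/46, 17/46, 21/46, 21/46, 15/23, 35/46, 22/23, 1]
j=0: u_0=19/200 ∈ [0, 4/23) → index 0
j=1: u_1=39/200 ∈ [4/23, 15/46) → index 2
j=2: u_2=59/200 ∈ [4/23, 15/46) → index 2
j=3: u_3=79/200 ∈ [17/46, 21/46) → index 4
j=4: u_4=99/200 ∈ [21/46, 15/23) → index 6
j=5: u_5=119/200 ∈ [21/46, 15/23) → index 6
j=6: u_6=139/200 ∈ [15/23, 35/46) → index 7
j=7: u_7=159/200 ∈ [35/46, 22/23) → index 8
j=8: u_8=179/200 ∈ [35/46, 22/23) → index 8
j=9: u_9=199/200 ∈ [22/23, 1) → index 9

0 2 2 4 6 6 7 8 8 9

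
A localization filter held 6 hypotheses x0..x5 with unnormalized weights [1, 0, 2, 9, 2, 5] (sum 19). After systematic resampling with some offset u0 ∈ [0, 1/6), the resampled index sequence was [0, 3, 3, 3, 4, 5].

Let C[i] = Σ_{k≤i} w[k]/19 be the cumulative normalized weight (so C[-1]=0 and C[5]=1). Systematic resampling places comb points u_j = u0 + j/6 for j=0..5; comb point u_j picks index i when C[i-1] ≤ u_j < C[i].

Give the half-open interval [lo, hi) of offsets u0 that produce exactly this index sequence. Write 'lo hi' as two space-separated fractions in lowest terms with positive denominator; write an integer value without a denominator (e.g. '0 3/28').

C = [1/19, 1/19, 3/19, 12/19, 14/19, 1]
j=0 picked index 0: u0 ∈ [0, 1/19)
j=1 picked index 3: u0 ∈ [-1/114, 53/114)
j=2 picked index 3: u0 ∈ [-10/57, 17/57)
j=3 picked index 3: u0 ∈ [-13/38, 5/38)
j=4 picked index 4: u0 ∈ [-2/57, 4/57)
j=5 picked index 5: u0 ∈ [-11/114, 1/6)
intersection: [0, 1/19)

0 1/19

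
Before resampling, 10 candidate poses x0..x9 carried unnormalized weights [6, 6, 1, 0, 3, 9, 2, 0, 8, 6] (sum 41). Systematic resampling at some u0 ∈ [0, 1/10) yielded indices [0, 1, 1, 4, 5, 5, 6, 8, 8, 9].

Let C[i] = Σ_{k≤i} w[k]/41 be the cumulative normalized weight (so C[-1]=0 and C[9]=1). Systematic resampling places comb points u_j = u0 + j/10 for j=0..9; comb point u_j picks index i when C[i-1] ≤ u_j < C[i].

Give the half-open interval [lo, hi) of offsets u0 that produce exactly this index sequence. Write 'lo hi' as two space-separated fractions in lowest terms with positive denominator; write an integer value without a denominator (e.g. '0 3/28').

19/410 11/205

C = [6/41, 12/41, 13/41, 13/41, 16/41, 25/41, 27/41, 27/41, 35/41, 1]
j=0 picked index 0: u0 ∈ [0, 6/41)
j=1 picked index 1: u0 ∈ [19/410, 79/410)
j=2 picked index 1: u0 ∈ [-11/205, 19/205)
j=3 picked index 4: u0 ∈ [7/410, 37/410)
j=4 picked index 5: u0 ∈ [-2/205, 43/205)
j=5 picked index 5: u0 ∈ [-9/82, 9/82)
j=6 picked index 6: u0 ∈ [2/205, 12/205)
j=7 picked index 8: u0 ∈ [-17/410, 63/410)
j=8 picked index 8: u0 ∈ [-29/205, 11/205)
j=9 picked index 9: u0 ∈ [-19/410, 1/10)
intersection: [19/410, 11/205)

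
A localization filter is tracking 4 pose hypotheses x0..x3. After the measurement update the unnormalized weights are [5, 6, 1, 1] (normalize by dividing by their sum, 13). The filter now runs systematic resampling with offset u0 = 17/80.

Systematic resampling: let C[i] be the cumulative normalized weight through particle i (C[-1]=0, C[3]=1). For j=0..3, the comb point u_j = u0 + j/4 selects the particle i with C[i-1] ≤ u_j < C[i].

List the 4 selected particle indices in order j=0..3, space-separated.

0 1 1 3

C = [5/13, 11/13, 12/13, 1]
j=0: u_0=17/80 ∈ [0, 5/13) → index 0
j=1: u_1=37/80 ∈ [5/13, 11/13) → index 1
j=2: u_2=57/80 ∈ [5/13, 11/13) → index 1
j=3: u_3=77/80 ∈ [12/13, 1) → index 3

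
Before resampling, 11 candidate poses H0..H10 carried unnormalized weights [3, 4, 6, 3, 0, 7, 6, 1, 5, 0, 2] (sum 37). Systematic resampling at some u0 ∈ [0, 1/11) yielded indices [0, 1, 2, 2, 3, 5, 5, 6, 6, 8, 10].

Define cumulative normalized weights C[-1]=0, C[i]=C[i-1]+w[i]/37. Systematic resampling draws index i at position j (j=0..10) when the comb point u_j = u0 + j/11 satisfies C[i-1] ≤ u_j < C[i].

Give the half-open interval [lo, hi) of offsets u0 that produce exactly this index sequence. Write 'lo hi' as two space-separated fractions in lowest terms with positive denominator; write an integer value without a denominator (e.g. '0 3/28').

C = [3/37, 7/37, 13/37, 16/37, 16/37, 23/37, 29/37, 30/37, 35/37, 35/37, 1]
j=0 picked index 0: u0 ∈ [0, 3/37)
j=1 picked index 1: u0 ∈ [-4/407, 40/407)
j=2 picked index 2: u0 ∈ [3/407, 69/407)
j=3 picked index 2: u0 ∈ [-34/407, 32/407)
j=4 picked index 3: u0 ∈ [-5/407, 28/407)
j=5 picked index 5: u0 ∈ [-9/407, 68/407)
j=6 picked index 5: u0 ∈ [-46/407, 31/407)
j=7 picked index 6: u0 ∈ [-6/407, 60/407)
j=8 picked index 6: u0 ∈ [-43/407, 23/407)
j=9 picked index 8: u0 ∈ [-3/407, 52/407)
j=10 picked index 10: u0 ∈ [15/407, 1/11)
intersection: [15/407, 23/407)

15/407 23/407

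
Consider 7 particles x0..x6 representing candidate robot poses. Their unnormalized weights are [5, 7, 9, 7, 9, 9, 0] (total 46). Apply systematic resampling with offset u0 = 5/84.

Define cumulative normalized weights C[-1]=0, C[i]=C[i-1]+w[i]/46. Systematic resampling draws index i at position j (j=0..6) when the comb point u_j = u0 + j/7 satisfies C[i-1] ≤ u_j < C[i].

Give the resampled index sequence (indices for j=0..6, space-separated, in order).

0 1 2 3 4 4 5

C = [5/46, 6/23, 21/46, 14/23, 37/46, 1, 1]
j=0: u_0=5/84 ∈ [0, 5/46) → index 0
j=1: u_1=17/84 ∈ [5/46, 6/23) → index 1
j=2: u_2=29/84 ∈ [6/23, 21/46) → index 2
j=3: u_3=41/84 ∈ [21/46, 14/23) → index 3
j=4: u_4=53/84 ∈ [14/23, 37/46) → index 4
j=5: u_5=65/84 ∈ [14/23, 37/46) → index 4
j=6: u_6=11/12 ∈ [37/46, 1) → index 5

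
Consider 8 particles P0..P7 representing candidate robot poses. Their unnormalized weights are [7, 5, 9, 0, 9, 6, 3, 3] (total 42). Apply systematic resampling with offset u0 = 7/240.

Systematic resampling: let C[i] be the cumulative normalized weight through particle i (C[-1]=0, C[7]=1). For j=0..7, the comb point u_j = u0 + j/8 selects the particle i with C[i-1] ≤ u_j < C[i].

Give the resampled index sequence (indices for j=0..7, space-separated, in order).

0 0 1 2 4 4 5 6

C = [1/6, 2/7, 1/2, 1/2, 5/7, 6/7, 13/14, 1]
j=0: u_0=7/240 ∈ [0, 1/6) → index 0
j=1: u_1=37/240 ∈ [0, 1/6) → index 0
j=2: u_2=67/240 ∈ [1/6, 2/7) → index 1
j=3: u_3=97/240 ∈ [2/7, 1/2) → index 2
j=4: u_4=127/240 ∈ [1/2, 5/7) → index 4
j=5: u_5=157/240 ∈ [1/2, 5/7) → index 4
j=6: u_6=187/240 ∈ [5/7, 6/7) → index 5
j=7: u_7=217/240 ∈ [6/7, 13/14) → index 6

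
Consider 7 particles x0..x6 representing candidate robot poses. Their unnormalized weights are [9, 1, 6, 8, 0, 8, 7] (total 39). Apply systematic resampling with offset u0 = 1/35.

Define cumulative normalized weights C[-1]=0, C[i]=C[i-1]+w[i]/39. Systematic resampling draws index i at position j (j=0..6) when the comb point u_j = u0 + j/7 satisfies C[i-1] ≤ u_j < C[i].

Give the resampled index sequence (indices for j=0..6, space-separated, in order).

0 0 2 3 3 5 6

C = [3/13, 10/39, 16/39, 8/13, 8/13, 32/39, 1]
j=0: u_0=1/35 ∈ [0, 3/13) → index 0
j=1: u_1=6/35 ∈ [0, 3/13) → index 0
j=2: u_2=11/35 ∈ [10/39, 16/39) → index 2
j=3: u_3=16/35 ∈ [16/39, 8/13) → index 3
j=4: u_4=3/5 ∈ [16/39, 8/13) → index 3
j=5: u_5=26/35 ∈ [8/13, 32/39) → index 5
j=6: u_6=31/35 ∈ [32/39, 1) → index 6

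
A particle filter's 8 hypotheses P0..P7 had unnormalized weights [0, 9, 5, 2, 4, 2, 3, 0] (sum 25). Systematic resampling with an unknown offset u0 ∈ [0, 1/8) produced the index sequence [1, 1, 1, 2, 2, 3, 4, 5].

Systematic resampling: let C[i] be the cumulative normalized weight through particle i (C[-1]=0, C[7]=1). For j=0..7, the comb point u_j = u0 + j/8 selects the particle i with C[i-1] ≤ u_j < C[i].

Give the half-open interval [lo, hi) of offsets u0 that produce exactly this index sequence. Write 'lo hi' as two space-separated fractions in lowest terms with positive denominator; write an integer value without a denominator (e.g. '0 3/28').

0 1/200

C = [0, 9/25, 14/25, 16/25, 4/5, 22/25, 1, 1]
j=0 picked index 1: u0 ∈ [0, 9/25)
j=1 picked index 1: u0 ∈ [-1/8, 47/200)
j=2 picked index 1: u0 ∈ [-1/4, 11/100)
j=3 picked index 2: u0 ∈ [-3/200, 37/200)
j=4 picked index 2: u0 ∈ [-7/50, 3/50)
j=5 picked index 3: u0 ∈ [-13/200, 3/200)
j=6 picked index 4: u0 ∈ [-11/100, 1/20)
j=7 picked index 5: u0 ∈ [-3/40, 1/200)
intersection: [0, 1/200)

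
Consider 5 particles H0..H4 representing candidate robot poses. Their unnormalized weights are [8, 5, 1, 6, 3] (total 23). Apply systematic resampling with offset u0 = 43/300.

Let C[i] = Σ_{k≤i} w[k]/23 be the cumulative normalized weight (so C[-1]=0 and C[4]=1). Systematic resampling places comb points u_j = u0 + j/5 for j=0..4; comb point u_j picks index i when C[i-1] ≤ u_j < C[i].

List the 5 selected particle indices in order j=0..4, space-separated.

0 0 1 3 4

C = [8/23, 13/23, 14/23, 20/23, 1]
j=0: u_0=43/300 ∈ [0, 8/23) → index 0
j=1: u_1=103/300 ∈ [0, 8/23) → index 0
j=2: u_2=163/300 ∈ [8/23, 13/23) → index 1
j=3: u_3=223/300 ∈ [14/23, 20/23) → index 3
j=4: u_4=283/300 ∈ [20/23, 1) → index 4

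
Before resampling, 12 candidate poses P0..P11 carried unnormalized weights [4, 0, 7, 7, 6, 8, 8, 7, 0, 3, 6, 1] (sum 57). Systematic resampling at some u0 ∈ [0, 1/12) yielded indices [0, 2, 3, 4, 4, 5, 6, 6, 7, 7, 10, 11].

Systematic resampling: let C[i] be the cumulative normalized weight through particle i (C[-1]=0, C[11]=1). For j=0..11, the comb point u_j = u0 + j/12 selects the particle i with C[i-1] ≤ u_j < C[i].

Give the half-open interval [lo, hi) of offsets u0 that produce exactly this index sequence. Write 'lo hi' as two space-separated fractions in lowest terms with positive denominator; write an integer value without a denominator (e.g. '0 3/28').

5/76 4/57

C = [4/57, 4/57, 11/57, 6/19, 8/19, 32/57, 40/57, 47/57, 47/57, 50/57, 56/57, 1]
j=0 picked index 0: u0 ∈ [0, 4/57)
j=1 picked index 2: u0 ∈ [-1/76, 25/228)
j=2 picked index 3: u0 ∈ [1/38, 17/114)
j=3 picked index 4: u0 ∈ [5/76, 13/76)
j=4 picked index 4: u0 ∈ [-1/57, 5/57)
j=5 picked index 5: u0 ∈ [1/228, 11/76)
j=6 picked index 6: u0 ∈ [7/114, 23/114)
j=7 picked index 6: u0 ∈ [-5/228, 9/76)
j=8 picked index 7: u0 ∈ [2/57, 3/19)
j=9 picked index 7: u0 ∈ [-11/228, 17/228)
j=10 picked index 10: u0 ∈ [5/114, 17/114)
j=11 picked index 11: u0 ∈ [5/76, 1/12)
intersection: [5/76, 4/57)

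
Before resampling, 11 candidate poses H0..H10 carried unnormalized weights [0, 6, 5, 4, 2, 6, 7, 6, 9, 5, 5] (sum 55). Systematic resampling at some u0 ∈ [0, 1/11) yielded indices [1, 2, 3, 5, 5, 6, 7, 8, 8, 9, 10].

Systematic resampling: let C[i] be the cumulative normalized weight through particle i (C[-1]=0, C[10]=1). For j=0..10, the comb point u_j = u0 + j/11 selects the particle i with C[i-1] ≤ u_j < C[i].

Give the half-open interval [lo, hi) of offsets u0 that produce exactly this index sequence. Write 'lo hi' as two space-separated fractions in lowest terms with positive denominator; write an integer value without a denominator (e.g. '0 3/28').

2/55 3/55

C = [0, 6/55, 1/5, 3/11, 17/55, 23/55, 6/11, 36/55, 9/11, 10/11, 1]
j=0 picked index 1: u0 ∈ [0, 6/55)
j=1 picked index 2: u0 ∈ [1/55, 6/55)
j=2 picked index 3: u0 ∈ [1/55, 1/11)
j=3 picked index 5: u0 ∈ [2/55, 8/55)
j=4 picked index 5: u0 ∈ [-3/55, 3/55)
j=5 picked index 6: u0 ∈ [-2/55, 1/11)
j=6 picked index 7: u0 ∈ [0, 6/55)
j=7 picked index 8: u0 ∈ [1/55, 2/11)
j=8 picked index 8: u0 ∈ [-4/55, 1/11)
j=9 picked index 9: u0 ∈ [0, 1/11)
j=10 picked index 10: u0 ∈ [0, 1/11)
intersection: [2/55, 3/55)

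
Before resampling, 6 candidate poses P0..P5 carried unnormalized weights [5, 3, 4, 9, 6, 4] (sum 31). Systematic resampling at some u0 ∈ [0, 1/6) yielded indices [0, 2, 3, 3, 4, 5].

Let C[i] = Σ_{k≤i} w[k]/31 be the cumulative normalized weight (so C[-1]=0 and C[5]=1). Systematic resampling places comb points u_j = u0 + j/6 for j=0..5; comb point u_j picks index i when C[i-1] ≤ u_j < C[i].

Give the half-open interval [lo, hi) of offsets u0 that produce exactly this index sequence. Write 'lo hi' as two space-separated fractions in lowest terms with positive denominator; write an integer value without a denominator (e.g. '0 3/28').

C = [5/31, 8/31, 12/31, 21/31, 27/31, 1]
j=0 picked index 0: u0 ∈ [0, 5/31)
j=1 picked index 2: u0 ∈ [17/186, 41/186)
j=2 picked index 3: u0 ∈ [5/93, 32/93)
j=3 picked index 3: u0 ∈ [-7/62, 11/62)
j=4 picked index 4: u0 ∈ [1/93, 19/93)
j=5 picked index 5: u0 ∈ [7/186, 1/6)
intersection: [17/186, 5/31)

17/186 5/31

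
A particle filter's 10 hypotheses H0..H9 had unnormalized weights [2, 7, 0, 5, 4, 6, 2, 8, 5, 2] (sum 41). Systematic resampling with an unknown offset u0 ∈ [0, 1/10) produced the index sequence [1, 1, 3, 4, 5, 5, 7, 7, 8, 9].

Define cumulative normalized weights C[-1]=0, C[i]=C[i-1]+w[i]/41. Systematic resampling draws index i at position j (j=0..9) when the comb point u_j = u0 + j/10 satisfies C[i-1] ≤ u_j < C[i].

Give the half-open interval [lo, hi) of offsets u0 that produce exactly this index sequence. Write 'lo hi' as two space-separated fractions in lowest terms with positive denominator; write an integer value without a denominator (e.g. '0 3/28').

21/410 7/82

C = [2/41, 9/41, 9/41, 14/41, 18/41, 24/41, 26/41, 34/41, 39/41, 1]
j=0 picked index 1: u0 ∈ [2/41, 9/41)
j=1 picked index 1: u0 ∈ [-21/410, 49/410)
j=2 picked index 3: u0 ∈ [4/205, 29/205)
j=3 picked index 4: u0 ∈ [17/410, 57/410)
j=4 picked index 5: u0 ∈ [8/205, 38/205)
j=5 picked index 5: u0 ∈ [-5/82, 7/82)
j=6 picked index 7: u0 ∈ [7/205, 47/205)
j=7 picked index 7: u0 ∈ [-27/410, 53/410)
j=8 picked index 8: u0 ∈ [6/205, 31/205)
j=9 picked index 9: u0 ∈ [21/410, 1/10)
intersection: [21/410, 7/82)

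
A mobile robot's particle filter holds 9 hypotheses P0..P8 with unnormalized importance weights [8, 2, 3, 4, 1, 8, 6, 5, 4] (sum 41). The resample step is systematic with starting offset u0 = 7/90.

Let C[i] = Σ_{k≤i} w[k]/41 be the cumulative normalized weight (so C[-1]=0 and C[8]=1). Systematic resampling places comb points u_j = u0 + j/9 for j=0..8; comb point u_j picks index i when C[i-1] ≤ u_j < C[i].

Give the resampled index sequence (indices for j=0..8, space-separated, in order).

0 0 2 3 5 5 6 7 8

C = [8/41, 10/41, 13/41, 17/41, 18/41, 26/41, 32/41, 37/41, 1]
j=0: u_0=7/90 ∈ [0, 8/41) → index 0
j=1: u_1=17/90 ∈ [0, 8/41) → index 0
j=2: u_2=3/10 ∈ [10/41, 13/41) → index 2
j=3: u_3=37/90 ∈ [13/41, 17/41) → index 3
j=4: u_4=47/90 ∈ [18/41, 26/41) → index 5
j=5: u_5=19/30 ∈ [18/41, 26/41) → index 5
j=6: u_6=67/90 ∈ [26/41, 32/41) → index 6
j=7: u_7=77/90 ∈ [32/41, 37/41) → index 7
j=8: u_8=29/30 ∈ [37/41, 1) → index 8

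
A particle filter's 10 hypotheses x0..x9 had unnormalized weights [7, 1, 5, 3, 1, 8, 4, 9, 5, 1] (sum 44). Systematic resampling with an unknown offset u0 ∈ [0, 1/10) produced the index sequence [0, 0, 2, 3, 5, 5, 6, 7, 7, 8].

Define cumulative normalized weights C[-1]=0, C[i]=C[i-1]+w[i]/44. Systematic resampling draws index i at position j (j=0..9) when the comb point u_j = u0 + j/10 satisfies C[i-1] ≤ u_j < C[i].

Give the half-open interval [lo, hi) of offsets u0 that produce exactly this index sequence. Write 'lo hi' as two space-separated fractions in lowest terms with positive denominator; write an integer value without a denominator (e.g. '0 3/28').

C = [7/44, 2/11, 13/44, 4/11, 17/44, 25/44, 29/44, 19/22, 43/44, 1]
j=0 picked index 0: u0 ∈ [0, 7/44)
j=1 picked index 0: u0 ∈ [-1/10, 13/220)
j=2 picked index 2: u0 ∈ [-1/55, 21/220)
j=3 picked index 3: u0 ∈ [-1/220, 7/110)
j=4 picked index 5: u0 ∈ [-3/220, 37/220)
j=5 picked index 5: u0 ∈ [-5/44, 3/44)
j=6 picked index 6: u0 ∈ [-7/220, 13/220)
j=7 picked index 7: u0 ∈ [-9/220, 9/55)
j=8 picked index 7: u0 ∈ [-31/220, 7/110)
j=9 picked index 8: u0 ∈ [-2/55, 17/220)
intersection: [0, 13/220)

0 13/220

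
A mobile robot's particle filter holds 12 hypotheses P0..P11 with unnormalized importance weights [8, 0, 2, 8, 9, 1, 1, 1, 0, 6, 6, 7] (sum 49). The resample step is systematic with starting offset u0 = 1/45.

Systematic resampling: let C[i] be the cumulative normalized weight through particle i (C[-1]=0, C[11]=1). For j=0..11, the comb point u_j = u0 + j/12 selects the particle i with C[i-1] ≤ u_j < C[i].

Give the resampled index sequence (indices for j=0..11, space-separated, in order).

C = [8/49, 8/49, 10/49, 18/49, 27/49, 4/7, 29/49, 30/49, 30/49, 36/49, 6/7, 1]
j=0: u_0=1/45 ∈ [0, 8/49) → index 0
j=1: u_1=19/180 ∈ [0, 8/49) → index 0
j=2: u_2=17/90 ∈ [8/49, 10/49) → index 2
j=3: u_3=49/180 ∈ [10/49, 18/49) → index 3
j=4: u_4=16/45 ∈ [10/49, 18/49) → index 3
j=5: u_5=79/180 ∈ [18/49, 27/49) → index 4
j=6: u_6=47/90 ∈ [18/49, 27/49) → index 4
j=7: u_7=109/180 ∈ [29/49, 30/49) → index 7
j=8: u_8=31/45 ∈ [30/49, 36/49) → index 9
j=9: u_9=139/180 ∈ [36/49, 6/7) → index 10
j=10: u_10=77/90 ∈ [36/49, 6/7) → index 10
j=11: u_11=169/180 ∈ [6/7, 1) → index 11

0 0 2 3 3 4 4 7 9 10 10 11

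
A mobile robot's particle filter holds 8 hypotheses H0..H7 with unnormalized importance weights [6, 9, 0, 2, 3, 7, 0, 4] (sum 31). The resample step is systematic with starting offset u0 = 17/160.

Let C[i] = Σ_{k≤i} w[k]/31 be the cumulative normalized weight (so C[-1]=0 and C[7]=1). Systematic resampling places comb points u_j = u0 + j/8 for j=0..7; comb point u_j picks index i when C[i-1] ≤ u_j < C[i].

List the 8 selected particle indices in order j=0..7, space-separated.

0 1 1 1 4 5 5 7

C = [6/31, 15/31, 15/31, 17/31, 20/31, 27/31, 27/31, 1]
j=0: u_0=17/160 ∈ [0, 6/31) → index 0
j=1: u_1=37/160 ∈ [6/31, 15/31) → index 1
j=2: u_2=57/160 ∈ [6/31, 15/31) → index 1
j=3: u_3=77/160 ∈ [6/31, 15/31) → index 1
j=4: u_4=97/160 ∈ [17/31, 20/31) → index 4
j=5: u_5=117/160 ∈ [20/31, 27/31) → index 5
j=6: u_6=137/160 ∈ [20/31, 27/31) → index 5
j=7: u_7=157/160 ∈ [27/31, 1) → index 7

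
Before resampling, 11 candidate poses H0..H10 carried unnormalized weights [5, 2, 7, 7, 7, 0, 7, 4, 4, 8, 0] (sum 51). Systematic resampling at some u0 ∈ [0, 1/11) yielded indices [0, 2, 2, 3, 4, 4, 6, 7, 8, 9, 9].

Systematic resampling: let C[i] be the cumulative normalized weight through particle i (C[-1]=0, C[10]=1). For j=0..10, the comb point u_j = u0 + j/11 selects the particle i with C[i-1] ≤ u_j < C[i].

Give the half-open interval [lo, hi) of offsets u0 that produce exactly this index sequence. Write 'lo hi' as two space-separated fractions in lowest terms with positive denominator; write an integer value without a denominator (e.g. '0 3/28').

C = [5/51, 7/51, 14/51, 7/17, 28/51, 28/51, 35/51, 13/17, 43/51, 1, 1]
j=0 picked index 0: u0 ∈ [0, 5/51)
j=1 picked index 2: u0 ∈ [26/561, 103/561)
j=2 picked index 2: u0 ∈ [-25/561, 52/561)
j=3 picked index 3: u0 ∈ [1/561, 26/187)
j=4 picked index 4: u0 ∈ [9/187, 104/561)
j=5 picked index 4: u0 ∈ [-8/187, 53/561)
j=6 picked index 6: u0 ∈ [2/561, 79/561)
j=7 picked index 7: u0 ∈ [28/561, 24/187)
j=8 picked index 8: u0 ∈ [7/187, 65/561)
j=9 picked index 9: u0 ∈ [14/561, 2/11)
j=10 picked index 9: u0 ∈ [-37/561, 1/11)
intersection: [28/561, 1/11)

28/561 1/11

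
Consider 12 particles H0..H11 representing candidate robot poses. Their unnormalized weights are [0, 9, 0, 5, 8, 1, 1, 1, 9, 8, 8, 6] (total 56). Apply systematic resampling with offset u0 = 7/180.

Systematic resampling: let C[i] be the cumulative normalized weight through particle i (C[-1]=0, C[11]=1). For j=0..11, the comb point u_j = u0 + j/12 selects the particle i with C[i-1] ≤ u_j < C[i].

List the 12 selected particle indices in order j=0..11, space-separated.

C = [0, 9/56, 9/56, 1/4, 11/28, 23/56, 3/7, 25/56, 17/28, 3/4, 25/28, 1]
j=0: u_0=7/180 ∈ [0, 9/56) → index 1
j=1: u_1=11/90 ∈ [0, 9/56) → index 1
j=2: u_2=37/180 ∈ [9/56, 1/4) → index 3
j=3: u_3=13/45 ∈ [1/4, 11/28) → index 4
j=4: u_4=67/180 ∈ [1/4, 11/28) → index 4
j=5: u_5=41/90 ∈ [25/56, 17/28) → index 8
j=6: u_6=97/180 ∈ [25/56, 17/28) → index 8
j=7: u_7=28/45 ∈ [17/28, 3/4) → index 9
j=8: u_8=127/180 ∈ [17/28, 3/4) → index 9
j=9: u_9=71/90 ∈ [3/4, 25/28) → index 10
j=10: u_10=157/180 ∈ [3/4, 25/28) → index 10
j=11: u_11=43/45 ∈ [25/28, 1) → index 11

1 1 3 4 4 8 8 9 9 10 10 11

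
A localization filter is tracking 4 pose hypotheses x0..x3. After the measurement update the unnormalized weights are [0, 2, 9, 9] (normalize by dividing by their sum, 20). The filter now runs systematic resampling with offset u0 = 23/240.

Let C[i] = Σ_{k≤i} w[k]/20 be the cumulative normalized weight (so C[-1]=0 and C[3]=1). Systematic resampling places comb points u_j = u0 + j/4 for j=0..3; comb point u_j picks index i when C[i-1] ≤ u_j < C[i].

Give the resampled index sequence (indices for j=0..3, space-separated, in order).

C = [0, 1/10, 11/20, 1]
j=0: u_0=23/240 ∈ [0, 1/10) → index 1
j=1: u_1=83/240 ∈ [1/10, 11/20) → index 2
j=2: u_2=143/240 ∈ [11/20, 1) → index 3
j=3: u_3=203/240 ∈ [11/20, 1) → index 3

1 2 3 3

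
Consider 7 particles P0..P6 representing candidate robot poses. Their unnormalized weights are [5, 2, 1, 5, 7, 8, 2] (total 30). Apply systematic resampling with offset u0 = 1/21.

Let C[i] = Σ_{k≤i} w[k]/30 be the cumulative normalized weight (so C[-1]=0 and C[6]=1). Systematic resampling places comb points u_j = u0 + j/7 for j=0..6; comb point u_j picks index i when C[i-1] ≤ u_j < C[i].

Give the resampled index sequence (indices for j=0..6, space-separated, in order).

C = [1/6, 7/30, 4/15, 13/30, 2/3, 14/15, 1]
j=0: u_0=1/21 ∈ [0, 1/6) → index 0
j=1: u_1=4/21 ∈ [1/6, 7/30) → index 1
j=2: u_2=1/3 ∈ [4/15, 13/30) → index 3
j=3: u_3=10/21 ∈ [13/30, 2/3) → index 4
j=4: u_4=13/21 ∈ [13/30, 2/3) → index 4
j=5: u_5=16/21 ∈ [2/3, 14/15) → index 5
j=6: u_6=19/21 ∈ [2/3, 14/15) → index 5

0 1 3 4 4 5 5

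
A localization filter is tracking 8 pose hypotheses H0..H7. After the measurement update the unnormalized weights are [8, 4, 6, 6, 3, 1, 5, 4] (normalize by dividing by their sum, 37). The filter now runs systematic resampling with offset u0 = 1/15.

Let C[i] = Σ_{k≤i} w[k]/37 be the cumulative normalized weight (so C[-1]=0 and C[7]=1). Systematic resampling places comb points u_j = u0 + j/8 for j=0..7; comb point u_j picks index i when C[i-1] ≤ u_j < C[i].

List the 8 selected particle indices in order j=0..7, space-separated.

C = [8/37, 12/37, 18/37, 24/37, 27/37, 28/37, 33/37, 1]
j=0: u_0=1/15 ∈ [0, 8/37) → index 0
j=1: u_1=23/120 ∈ [0, 8/37) → index 0
j=2: u_2=19/60 ∈ [8/37, 12/37) → index 1
j=3: u_3=53/120 ∈ [12/37, 18/37) → index 2
j=4: u_4=17/30 ∈ [18/37, 24/37) → index 3
j=5: u_5=83/120 ∈ [24/37, 27/37) → index 4
j=6: u_6=49/60 ∈ [28/37, 33/37) → index 6
j=7: u_7=113/120 ∈ [33/37, 1) → index 7

0 0 1 2 3 4 6 7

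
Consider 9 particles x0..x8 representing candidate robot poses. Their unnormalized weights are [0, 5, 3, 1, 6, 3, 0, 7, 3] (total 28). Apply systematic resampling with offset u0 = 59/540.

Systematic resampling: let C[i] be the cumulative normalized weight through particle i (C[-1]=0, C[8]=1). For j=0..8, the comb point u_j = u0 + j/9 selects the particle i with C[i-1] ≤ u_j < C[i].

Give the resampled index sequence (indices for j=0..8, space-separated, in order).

C = [0, 5/28, 2/7, 9/28, 15/28, 9/14, 9/14, 25/28, 1]
j=0: u_0=59/540 ∈ [0, 5/28) → index 1
j=1: u_1=119/540 ∈ [5/28, 2/7) → index 2
j=2: u_2=179/540 ∈ [9/28, 15/28) → index 4
j=3: u_3=239/540 ∈ [9/28, 15/28) → index 4
j=4: u_4=299/540 ∈ [15/28, 9/14) → index 5
j=5: u_5=359/540 ∈ [9/14, 25/28) → index 7
j=6: u_6=419/540 ∈ [9/14, 25/28) → index 7
j=7: u_7=479/540 ∈ [9/14, 25/28) → index 7
j=8: u_8=539/540 ∈ [25/28, 1) → index 8

1 2 4 4 5 7 7 7 8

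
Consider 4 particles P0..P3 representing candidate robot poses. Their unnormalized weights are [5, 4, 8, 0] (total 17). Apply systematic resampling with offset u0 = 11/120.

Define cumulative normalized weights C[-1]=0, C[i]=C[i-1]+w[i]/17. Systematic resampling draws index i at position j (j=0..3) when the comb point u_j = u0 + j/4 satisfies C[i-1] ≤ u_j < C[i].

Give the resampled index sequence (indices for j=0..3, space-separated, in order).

C = [5/17, 9/17, 1, 1]
j=0: u_0=11/120 ∈ [0, 5/17) → index 0
j=1: u_1=41/120 ∈ [5/17, 9/17) → index 1
j=2: u_2=71/120 ∈ [9/17, 1) → index 2
j=3: u_3=101/120 ∈ [9/17, 1) → index 2

0 1 2 2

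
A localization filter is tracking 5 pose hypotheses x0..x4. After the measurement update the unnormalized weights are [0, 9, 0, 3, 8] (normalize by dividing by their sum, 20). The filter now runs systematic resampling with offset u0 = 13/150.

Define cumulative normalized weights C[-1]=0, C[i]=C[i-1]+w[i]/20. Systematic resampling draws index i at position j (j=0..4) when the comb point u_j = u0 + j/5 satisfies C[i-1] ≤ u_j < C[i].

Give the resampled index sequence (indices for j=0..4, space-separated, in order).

C = [0, 9/20, 9/20, 3/5, 1]
j=0: u_0=13/150 ∈ [0, 9/20) → index 1
j=1: u_1=43/150 ∈ [0, 9/20) → index 1
j=2: u_2=73/150 ∈ [9/20, 3/5) → index 3
j=3: u_3=103/150 ∈ [3/5, 1) → index 4
j=4: u_4=133/150 ∈ [3/5, 1) → index 4

1 1 3 4 4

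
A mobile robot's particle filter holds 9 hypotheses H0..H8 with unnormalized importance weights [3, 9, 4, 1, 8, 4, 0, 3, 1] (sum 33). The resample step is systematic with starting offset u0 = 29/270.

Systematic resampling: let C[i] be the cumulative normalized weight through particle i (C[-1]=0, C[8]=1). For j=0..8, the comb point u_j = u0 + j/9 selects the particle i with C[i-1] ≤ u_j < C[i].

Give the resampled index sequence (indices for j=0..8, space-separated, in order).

C = [1/11, 4/11, 16/33, 17/33, 25/33, 29/33, 29/33, 32/33, 1]
j=0: u_0=29/270 ∈ [1/11, 4/11) → index 1
j=1: u_1=59/270 ∈ [1/11, 4/11) → index 1
j=2: u_2=89/270 ∈ [1/11, 4/11) → index 1
j=3: u_3=119/270 ∈ [4/11, 16/33) → index 2
j=4: u_4=149/270 ∈ [17/33, 25/33) → index 4
j=5: u_5=179/270 ∈ [17/33, 25/33) → index 4
j=6: u_6=209/270 ∈ [25/33, 29/33) → index 5
j=7: u_7=239/270 ∈ [29/33, 32/33) → index 7
j=8: u_8=269/270 ∈ [32/33, 1) → index 8

1 1 1 2 4 4 5 7 8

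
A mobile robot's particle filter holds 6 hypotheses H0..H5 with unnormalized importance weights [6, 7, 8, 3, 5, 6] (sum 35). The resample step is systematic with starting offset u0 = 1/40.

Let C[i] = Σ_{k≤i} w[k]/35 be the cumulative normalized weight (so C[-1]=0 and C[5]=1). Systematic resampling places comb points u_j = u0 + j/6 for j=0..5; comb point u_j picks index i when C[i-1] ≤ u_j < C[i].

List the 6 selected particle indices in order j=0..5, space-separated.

0 1 1 2 4 5

C = [6/35, 13/35, 3/5, 24/35, 29/35, 1]
j=0: u_0=1/40 ∈ [0, 6/35) → index 0
j=1: u_1=23/120 ∈ [6/35, 13/35) → index 1
j=2: u_2=43/120 ∈ [6/35, 13/35) → index 1
j=3: u_3=21/40 ∈ [13/35, 3/5) → index 2
j=4: u_4=83/120 ∈ [24/35, 29/35) → index 4
j=5: u_5=103/120 ∈ [29/35, 1) → index 5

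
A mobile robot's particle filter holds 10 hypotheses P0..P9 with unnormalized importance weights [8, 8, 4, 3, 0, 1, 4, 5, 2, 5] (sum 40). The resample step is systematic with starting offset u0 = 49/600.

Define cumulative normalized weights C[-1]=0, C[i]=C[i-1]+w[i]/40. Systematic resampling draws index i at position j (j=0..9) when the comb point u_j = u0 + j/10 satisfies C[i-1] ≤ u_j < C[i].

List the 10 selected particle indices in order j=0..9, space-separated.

C = [1/5, 2/5, 1/2, 23/40, 23/40, 3/5, 7/10, 33/40, 7/8, 1]
j=0: u_0=49/600 ∈ [0, 1/5) → index 0
j=1: u_1=109/600 ∈ [0, 1/5) → index 0
j=2: u_2=169/600 ∈ [1/5, 2/5) → index 1
j=3: u_3=229/600 ∈ [1/5, 2/5) → index 1
j=4: u_4=289/600 ∈ [2/5, 1/2) → index 2
j=5: u_5=349/600 ∈ [23/40, 3/5) → index 5
j=6: u_6=409/600 ∈ [3/5, 7/10) → index 6
j=7: u_7=469/600 ∈ [7/10, 33/40) → index 7
j=8: u_8=529/600 ∈ [7/8, 1) → index 9
j=9: u_9=589/600 ∈ [7/8, 1) → index 9

0 0 1 1 2 5 6 7 9 9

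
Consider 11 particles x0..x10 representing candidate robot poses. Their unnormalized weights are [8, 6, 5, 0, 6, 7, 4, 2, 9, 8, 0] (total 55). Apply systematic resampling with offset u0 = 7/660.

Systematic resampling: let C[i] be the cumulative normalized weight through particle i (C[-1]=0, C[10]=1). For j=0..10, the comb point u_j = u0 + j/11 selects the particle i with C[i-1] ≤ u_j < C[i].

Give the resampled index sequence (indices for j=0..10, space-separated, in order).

0 0 1 2 4 5 5 6 8 8 9

C = [8/55, 14/55, 19/55, 19/55, 5/11, 32/55, 36/55, 38/55, 47/55, 1, 1]
j=0: u_0=7/660 ∈ [0, 8/55) → index 0
j=1: u_1=67/660 ∈ [0, 8/55) → index 0
j=2: u_2=127/660 ∈ [8/55, 14/55) → index 1
j=3: u_3=17/60 ∈ [14/55, 19/55) → index 2
j=4: u_4=247/660 ∈ [19/55, 5/11) → index 4
j=5: u_5=307/660 ∈ [5/11, 32/55) → index 5
j=6: u_6=367/660 ∈ [5/11, 32/55) → index 5
j=7: u_7=427/660 ∈ [32/55, 36/55) → index 6
j=8: u_8=487/660 ∈ [38/55, 47/55) → index 8
j=9: u_9=547/660 ∈ [38/55, 47/55) → index 8
j=10: u_10=607/660 ∈ [47/55, 1) → index 9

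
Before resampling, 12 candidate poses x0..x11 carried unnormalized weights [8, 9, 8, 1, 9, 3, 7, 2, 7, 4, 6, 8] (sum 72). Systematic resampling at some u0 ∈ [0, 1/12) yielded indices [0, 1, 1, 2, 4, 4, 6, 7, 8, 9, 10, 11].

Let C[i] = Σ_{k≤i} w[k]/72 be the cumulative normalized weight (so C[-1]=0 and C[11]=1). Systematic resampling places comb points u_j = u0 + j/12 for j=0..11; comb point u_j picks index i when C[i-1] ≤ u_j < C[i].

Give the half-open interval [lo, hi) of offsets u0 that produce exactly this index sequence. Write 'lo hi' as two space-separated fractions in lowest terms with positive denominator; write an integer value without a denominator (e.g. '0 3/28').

1/24 1/18

C = [1/9, 17/72, 25/72, 13/36, 35/72, 19/36, 5/8, 47/72, 3/4, 29/36, 8/9, 1]
j=0 picked index 0: u0 ∈ [0, 1/9)
j=1 picked index 1: u0 ∈ [1/36, 11/72)
j=2 picked index 1: u0 ∈ [-1/18, 5/72)
j=3 picked index 2: u0 ∈ [-1/72, 7/72)
j=4 picked index 4: u0 ∈ [1/36, 11/72)
j=5 picked index 4: u0 ∈ [-1/18, 5/72)
j=6 picked index 6: u0 ∈ [1/36, 1/8)
j=7 picked index 7: u0 ∈ [1/24, 5/72)
j=8 picked index 8: u0 ∈ [-1/72, 1/12)
j=9 picked index 9: u0 ∈ [0, 1/18)
j=10 picked index 10: u0 ∈ [-1/36, 1/18)
j=11 picked index 11: u0 ∈ [-1/36, 1/12)
intersection: [1/24, 1/18)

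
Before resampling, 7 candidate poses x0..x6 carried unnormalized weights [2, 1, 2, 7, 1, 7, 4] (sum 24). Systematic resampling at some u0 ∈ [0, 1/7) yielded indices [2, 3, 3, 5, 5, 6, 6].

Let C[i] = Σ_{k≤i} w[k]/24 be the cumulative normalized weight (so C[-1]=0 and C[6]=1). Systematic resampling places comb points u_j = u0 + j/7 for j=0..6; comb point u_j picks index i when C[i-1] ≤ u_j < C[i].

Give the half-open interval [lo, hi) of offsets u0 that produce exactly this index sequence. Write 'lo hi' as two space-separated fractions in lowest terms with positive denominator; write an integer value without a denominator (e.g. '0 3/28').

1/8 1/7

C = [1/12, 1/8, 5/24, 1/2, 13/24, 5/6, 1]
j=0 picked index 2: u0 ∈ [1/8, 5/24)
j=1 picked index 3: u0 ∈ [11/168, 5/14)
j=2 picked index 3: u0 ∈ [-13/168, 3/14)
j=3 picked index 5: u0 ∈ [19/168, 17/42)
j=4 picked index 5: u0 ∈ [-5/168, 11/42)
j=5 picked index 6: u0 ∈ [5/42, 2/7)
j=6 picked index 6: u0 ∈ [-1/42, 1/7)
intersection: [1/8, 1/7)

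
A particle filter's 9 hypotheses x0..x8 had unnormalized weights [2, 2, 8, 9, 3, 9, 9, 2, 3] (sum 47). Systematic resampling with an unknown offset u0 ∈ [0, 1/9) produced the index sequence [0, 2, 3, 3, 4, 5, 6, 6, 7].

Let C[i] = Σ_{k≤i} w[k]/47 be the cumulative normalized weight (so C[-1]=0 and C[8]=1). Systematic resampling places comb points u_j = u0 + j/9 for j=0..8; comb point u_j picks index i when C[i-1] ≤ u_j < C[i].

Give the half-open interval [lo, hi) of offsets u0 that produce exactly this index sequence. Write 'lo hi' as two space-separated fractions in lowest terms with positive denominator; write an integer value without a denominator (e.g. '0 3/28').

C = [2/47, 4/47, 12/47, 21/47, 24/47, 33/47, 42/47, 44/47, 1]
j=0 picked index 0: u0 ∈ [0, 2/47)
j=1 picked index 2: u0 ∈ [-11/423, 61/423)
j=2 picked index 3: u0 ∈ [14/423, 95/423)
j=3 picked index 3: u0 ∈ [-11/141, 16/141)
j=4 picked index 4: u0 ∈ [1/423, 28/423)
j=5 picked index 5: u0 ∈ [-19/423, 62/423)
j=6 picked index 6: u0 ∈ [5/141, 32/141)
j=7 picked index 6: u0 ∈ [-32/423, 49/423)
j=8 picked index 7: u0 ∈ [2/423, 20/423)
intersection: [5/141, 2/47)

5/141 2/47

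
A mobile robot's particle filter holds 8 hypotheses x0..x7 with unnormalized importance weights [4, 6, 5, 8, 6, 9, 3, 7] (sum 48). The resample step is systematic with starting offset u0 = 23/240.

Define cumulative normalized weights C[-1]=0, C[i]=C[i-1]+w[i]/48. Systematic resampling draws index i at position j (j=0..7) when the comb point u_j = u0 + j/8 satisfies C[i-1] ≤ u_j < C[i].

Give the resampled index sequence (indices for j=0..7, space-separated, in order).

C = [1/12, 5/24, 5/16, 23/48, 29/48, 19/24, 41/48, 1]
j=0: u_0=23/240 ∈ [1/12, 5/24) → index 1
j=1: u_1=53/240 ∈ [5/24, 5/16) → index 2
j=2: u_2=83/240 ∈ [5/16, 23/48) → index 3
j=3: u_3=113/240 ∈ [5/16, 23/48) → index 3
j=4: u_4=143/240 ∈ [23/48, 29/48) → index 4
j=5: u_5=173/240 ∈ [29/48, 19/24) → index 5
j=6: u_6=203/240 ∈ [19/24, 41/48) → index 6
j=7: u_7=233/240 ∈ [41/48, 1) → index 7

1 2 3 3 4 5 6 7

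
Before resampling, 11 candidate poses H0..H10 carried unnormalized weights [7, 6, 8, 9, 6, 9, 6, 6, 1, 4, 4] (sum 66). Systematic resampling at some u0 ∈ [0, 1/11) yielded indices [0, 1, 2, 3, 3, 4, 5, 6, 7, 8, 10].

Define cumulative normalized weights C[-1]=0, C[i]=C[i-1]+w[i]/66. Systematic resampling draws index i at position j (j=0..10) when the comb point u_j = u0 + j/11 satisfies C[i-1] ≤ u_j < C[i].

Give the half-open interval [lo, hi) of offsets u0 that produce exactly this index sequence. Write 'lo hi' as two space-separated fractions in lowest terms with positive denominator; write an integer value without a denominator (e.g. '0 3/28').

1/22 2/33

C = [7/66, 13/66, 7/22, 5/11, 6/11, 15/22, 17/22, 19/22, 29/33, 31/33, 1]
j=0 picked index 0: u0 ∈ [0, 7/66)
j=1 picked index 1: u0 ∈ [1/66, 7/66)
j=2 picked index 2: u0 ∈ [1/66, 3/22)
j=3 picked index 3: u0 ∈ [1/22, 2/11)
j=4 picked index 3: u0 ∈ [-1/22, 1/11)
j=5 picked index 4: u0 ∈ [0, 1/11)
j=6 picked index 5: u0 ∈ [0, 3/22)
j=7 picked index 6: u0 ∈ [1/22, 3/22)
j=8 picked index 7: u0 ∈ [1/22, 3/22)
j=9 picked index 8: u0 ∈ [1/22, 2/33)
j=10 picked index 10: u0 ∈ [1/33, 1/11)
intersection: [1/22, 2/33)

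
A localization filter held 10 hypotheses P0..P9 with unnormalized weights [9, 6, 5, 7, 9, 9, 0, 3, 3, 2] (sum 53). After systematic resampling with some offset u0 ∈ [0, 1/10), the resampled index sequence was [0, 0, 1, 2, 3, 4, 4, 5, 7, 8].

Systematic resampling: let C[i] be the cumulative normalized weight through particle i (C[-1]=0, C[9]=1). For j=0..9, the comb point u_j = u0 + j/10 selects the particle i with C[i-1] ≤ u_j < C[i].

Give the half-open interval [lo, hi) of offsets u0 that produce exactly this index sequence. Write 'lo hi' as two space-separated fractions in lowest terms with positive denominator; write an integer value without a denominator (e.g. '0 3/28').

C = [9/53, 15/53, 20/53, 27/53, 36/53, 45/53, 45/53, 48/53, 51/53, 1]
j=0 picked index 0: u0 ∈ [0, 9/53)
j=1 picked index 0: u0 ∈ [-1/10, 37/530)
j=2 picked index 1: u0 ∈ [-8/265, 22/265)
j=3 picked index 2: u0 ∈ [-9/530, 41/530)
j=4 picked index 3: u0 ∈ [-6/265, 29/265)
j=5 picked index 4: u0 ∈ [1/106, 19/106)
j=6 picked index 4: u0 ∈ [-24/265, 21/265)
j=7 picked index 5: u0 ∈ [-11/530, 79/530)
j=8 picked index 7: u0 ∈ [13/265, 28/265)
j=9 picked index 8: u0 ∈ [3/530, 33/530)
intersection: [13/265, 33/530)

13/265 33/530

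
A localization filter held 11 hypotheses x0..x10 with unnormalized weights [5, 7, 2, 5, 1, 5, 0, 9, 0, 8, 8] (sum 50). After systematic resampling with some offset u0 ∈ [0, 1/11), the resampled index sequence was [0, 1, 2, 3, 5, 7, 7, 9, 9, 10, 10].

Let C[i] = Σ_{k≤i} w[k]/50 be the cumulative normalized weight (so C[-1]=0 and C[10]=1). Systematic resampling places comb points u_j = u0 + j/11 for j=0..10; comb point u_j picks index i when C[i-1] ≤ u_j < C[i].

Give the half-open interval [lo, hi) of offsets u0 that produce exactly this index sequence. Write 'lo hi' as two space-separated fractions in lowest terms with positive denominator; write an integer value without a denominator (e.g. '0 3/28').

C = [1/10, 6/25, 7/25, 19/50, 2/5, 1/2, 1/2, 17/25, 17/25, 21/25, 1]
j=0 picked index 0: u0 ∈ [0, 1/10)
j=1 picked index 1: u0 ∈ [1/110, 41/275)
j=2 picked index 2: u0 ∈ [16/275, 27/275)
j=3 picked index 3: u0 ∈ [2/275, 59/550)
j=4 picked index 5: u0 ∈ [2/55, 3/22)
j=5 picked index 7: u0 ∈ [1/22, 62/275)
j=6 picked index 7: u0 ∈ [-1/22, 37/275)
j=7 picked index 9: u0 ∈ [12/275, 56/275)
j=8 picked index 9: u0 ∈ [-13/275, 31/275)
j=9 picked index 10: u0 ∈ [6/275, 2/11)
j=10 picked index 10: u0 ∈ [-19/275, 1/11)
intersection: [16/275, 1/11)

16/275 1/11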